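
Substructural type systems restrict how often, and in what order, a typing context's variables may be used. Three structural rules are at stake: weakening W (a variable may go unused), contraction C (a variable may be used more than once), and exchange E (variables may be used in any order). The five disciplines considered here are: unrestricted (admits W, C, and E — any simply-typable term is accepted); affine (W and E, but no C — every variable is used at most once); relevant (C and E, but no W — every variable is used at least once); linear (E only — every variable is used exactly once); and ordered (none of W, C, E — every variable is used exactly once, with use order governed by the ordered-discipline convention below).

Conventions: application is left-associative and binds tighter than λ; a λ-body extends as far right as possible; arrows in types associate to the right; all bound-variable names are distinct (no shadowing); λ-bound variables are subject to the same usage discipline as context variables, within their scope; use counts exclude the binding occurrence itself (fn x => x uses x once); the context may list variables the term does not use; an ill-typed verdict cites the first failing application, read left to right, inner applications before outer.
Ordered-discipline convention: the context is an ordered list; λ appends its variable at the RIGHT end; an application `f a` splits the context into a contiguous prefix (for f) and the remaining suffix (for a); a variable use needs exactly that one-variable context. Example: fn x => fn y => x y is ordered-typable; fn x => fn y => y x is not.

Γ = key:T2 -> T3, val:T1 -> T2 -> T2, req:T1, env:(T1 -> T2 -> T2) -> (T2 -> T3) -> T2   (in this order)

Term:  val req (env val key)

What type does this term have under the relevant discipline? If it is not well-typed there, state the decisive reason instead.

term : T2
counts: key: 1×; val: 2×; req: 1×; env: 1×
use order (left to right): val, req, env, val, key
typing: well-typed — term : T2
across the five disciplines: ordered ✗ | linear ✗ | affine ✗ | relevant ✓ | unrestricted ✓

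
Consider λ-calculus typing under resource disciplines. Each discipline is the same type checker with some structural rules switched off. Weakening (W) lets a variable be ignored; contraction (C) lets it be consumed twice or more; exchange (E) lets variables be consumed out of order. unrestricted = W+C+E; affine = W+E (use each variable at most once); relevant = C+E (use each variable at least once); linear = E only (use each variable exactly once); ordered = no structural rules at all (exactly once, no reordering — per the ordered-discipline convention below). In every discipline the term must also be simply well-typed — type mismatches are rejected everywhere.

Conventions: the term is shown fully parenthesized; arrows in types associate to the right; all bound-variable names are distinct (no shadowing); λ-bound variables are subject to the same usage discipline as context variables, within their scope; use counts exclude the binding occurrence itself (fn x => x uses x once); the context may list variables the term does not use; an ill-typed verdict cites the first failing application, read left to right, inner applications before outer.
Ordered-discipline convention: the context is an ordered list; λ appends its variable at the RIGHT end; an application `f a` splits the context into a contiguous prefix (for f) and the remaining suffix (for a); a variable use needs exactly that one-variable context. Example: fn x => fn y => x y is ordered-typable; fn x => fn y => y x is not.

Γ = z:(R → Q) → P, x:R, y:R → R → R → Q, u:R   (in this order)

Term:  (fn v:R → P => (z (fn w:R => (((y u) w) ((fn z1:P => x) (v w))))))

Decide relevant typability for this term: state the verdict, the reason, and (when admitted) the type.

no — z1 left unused
use counts: z: 1; x: 1; y: 1; u: 1; v (λ-bound): 1; w (λ-bound): 2; z1 (λ-bound): 0
left-to-right use order: z, y, u, w, x, v, w
typing: the term checks, with type (R → P) → P
across the five disciplines: ordered ✗ | linear ✗ | affine ✗ | relevant ✗ | unrestricted ✓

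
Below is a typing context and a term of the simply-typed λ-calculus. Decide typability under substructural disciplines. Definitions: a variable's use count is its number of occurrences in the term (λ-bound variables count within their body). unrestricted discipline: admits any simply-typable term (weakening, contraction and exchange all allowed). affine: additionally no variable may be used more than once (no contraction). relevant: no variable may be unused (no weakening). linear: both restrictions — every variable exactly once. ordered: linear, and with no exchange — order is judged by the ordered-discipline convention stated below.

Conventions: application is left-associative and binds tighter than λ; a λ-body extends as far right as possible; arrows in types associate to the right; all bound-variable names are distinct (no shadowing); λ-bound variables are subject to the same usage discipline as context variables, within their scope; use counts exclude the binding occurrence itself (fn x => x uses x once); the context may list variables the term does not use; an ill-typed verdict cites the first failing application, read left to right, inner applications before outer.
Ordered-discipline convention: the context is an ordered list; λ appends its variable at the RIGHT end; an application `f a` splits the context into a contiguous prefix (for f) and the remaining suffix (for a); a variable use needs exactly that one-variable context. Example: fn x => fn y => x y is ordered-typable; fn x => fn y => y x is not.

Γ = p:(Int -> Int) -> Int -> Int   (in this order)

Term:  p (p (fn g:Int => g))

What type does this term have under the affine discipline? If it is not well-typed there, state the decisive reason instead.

not well-typed under affine — needs contraction — p ×2
use counts: p ×2; g (λ-bound) ×1
order of uses: p, p, g
typing: the term checks, with type Int -> Int
all disciplines: ordered ✗ | linear ✗ | affine ✗ | relevant ✓ | unrestricted ✓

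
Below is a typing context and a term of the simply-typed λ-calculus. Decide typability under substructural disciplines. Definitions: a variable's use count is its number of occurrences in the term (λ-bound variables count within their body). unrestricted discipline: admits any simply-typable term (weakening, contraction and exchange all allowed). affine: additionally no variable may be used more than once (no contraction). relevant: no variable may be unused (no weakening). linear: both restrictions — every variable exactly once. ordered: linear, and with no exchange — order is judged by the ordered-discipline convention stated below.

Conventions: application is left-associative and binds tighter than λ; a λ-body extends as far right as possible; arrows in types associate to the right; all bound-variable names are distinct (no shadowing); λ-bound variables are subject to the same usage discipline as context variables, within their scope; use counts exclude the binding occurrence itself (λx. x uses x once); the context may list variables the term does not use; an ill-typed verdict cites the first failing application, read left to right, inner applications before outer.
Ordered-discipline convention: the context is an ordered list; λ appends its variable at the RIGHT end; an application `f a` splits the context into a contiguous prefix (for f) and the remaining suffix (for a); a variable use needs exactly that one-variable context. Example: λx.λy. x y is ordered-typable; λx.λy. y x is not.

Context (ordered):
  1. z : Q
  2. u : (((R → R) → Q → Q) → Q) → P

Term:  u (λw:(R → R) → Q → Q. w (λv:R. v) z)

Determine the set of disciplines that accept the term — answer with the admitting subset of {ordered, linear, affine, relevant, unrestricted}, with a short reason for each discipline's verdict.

accepted by: linear, affine, relevant, unrestricted
use counts: z: 1; u: 1; w [bound]: 1; v [bound]: 1
use order (left to right): u, w, v, z
typing: ✓ — P
ordered: ✗ — needs exchange: uses follow u, w, v, z
linear: ✓ — z, u, w, v: one use apiece
affine: ✓ — z, u, w, v: no repeats, contraction unneeded
relevant: ✓ — at least one use each (z, u, w, v)
unrestricted: ✓ — simply typable at P; W, C, E all held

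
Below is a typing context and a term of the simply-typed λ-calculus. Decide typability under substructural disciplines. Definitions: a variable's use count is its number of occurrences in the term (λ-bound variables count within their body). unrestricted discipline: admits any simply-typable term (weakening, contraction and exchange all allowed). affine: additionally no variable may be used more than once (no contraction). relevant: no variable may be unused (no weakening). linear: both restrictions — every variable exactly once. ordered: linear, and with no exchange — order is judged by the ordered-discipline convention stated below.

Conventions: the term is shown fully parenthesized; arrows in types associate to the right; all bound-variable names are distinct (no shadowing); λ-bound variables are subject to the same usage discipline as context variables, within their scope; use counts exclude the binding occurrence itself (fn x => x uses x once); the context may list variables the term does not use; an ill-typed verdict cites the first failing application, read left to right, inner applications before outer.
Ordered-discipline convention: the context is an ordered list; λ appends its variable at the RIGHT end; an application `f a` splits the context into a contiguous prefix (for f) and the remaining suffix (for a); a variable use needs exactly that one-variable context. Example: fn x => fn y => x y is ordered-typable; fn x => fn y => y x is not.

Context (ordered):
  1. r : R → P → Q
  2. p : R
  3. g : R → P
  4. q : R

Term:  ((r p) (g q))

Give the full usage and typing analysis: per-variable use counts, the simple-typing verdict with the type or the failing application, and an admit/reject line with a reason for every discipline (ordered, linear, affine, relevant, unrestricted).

use counts: r: 1; p: 1; g: 1; q: 1
uses in reading order: r, p, g, q
typing: ✓ — Q
ordered: ✓ — r, p, g, q: once each, no exchange needed
linear: ✓ — exactly-once usage across r, p, g, q
affine: ✓ — no duplicate uses among r, p, g, q
relevant: ✓ — at least one use each (r, p, g, q)
unrestricted: ✓ — type-checks (Q) and nothing is barred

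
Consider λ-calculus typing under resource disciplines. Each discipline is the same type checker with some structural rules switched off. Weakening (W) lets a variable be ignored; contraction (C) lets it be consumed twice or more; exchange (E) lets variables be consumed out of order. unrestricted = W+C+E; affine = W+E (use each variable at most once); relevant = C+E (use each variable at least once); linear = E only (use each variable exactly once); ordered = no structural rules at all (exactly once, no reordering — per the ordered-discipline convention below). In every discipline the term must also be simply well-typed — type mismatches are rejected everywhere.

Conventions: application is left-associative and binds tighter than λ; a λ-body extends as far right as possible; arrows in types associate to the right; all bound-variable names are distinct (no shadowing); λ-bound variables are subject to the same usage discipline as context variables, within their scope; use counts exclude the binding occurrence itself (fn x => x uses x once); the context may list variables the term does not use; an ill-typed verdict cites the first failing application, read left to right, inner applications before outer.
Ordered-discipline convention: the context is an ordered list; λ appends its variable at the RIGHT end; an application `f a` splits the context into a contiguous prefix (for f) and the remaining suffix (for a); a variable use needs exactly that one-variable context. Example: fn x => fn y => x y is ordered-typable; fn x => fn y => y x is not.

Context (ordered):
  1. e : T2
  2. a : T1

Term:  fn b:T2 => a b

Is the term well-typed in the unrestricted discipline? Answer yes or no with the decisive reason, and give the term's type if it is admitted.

no — fails simple typing
variable uses: e: 0×, a: 1×, b [bound]: 1×
uses in reading order: a, b
typing: ill-typed: non-function type T1 applied to an argument
summary: ordered ✗, linear ✗, affine ✗, relevant ✗, unrestricted ✗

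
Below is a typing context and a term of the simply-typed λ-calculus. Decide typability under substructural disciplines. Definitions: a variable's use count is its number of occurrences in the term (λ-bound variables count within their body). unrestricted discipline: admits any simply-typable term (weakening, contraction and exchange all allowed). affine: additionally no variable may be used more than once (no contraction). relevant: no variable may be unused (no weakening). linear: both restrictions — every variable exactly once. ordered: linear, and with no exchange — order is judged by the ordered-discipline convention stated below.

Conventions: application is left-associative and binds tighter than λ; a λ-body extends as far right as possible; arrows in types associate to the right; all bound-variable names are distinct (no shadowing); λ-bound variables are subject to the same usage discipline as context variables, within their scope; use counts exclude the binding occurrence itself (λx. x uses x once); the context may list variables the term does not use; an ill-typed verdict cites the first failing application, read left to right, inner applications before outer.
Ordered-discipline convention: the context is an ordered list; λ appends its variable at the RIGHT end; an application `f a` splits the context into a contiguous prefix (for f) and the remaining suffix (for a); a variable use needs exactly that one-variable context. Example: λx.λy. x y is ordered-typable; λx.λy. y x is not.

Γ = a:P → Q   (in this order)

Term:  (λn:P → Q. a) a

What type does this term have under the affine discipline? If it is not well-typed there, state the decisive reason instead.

not well-typed under affine — uses contraction: a ×2
use counts: a: 2×; n (bound): 0×
order of uses: a, a
typing: the term checks, with type P → Q
per-discipline verdicts: ordered ✗ · linear ✗ · affine ✗ · relevant ✗ · unrestricted ✓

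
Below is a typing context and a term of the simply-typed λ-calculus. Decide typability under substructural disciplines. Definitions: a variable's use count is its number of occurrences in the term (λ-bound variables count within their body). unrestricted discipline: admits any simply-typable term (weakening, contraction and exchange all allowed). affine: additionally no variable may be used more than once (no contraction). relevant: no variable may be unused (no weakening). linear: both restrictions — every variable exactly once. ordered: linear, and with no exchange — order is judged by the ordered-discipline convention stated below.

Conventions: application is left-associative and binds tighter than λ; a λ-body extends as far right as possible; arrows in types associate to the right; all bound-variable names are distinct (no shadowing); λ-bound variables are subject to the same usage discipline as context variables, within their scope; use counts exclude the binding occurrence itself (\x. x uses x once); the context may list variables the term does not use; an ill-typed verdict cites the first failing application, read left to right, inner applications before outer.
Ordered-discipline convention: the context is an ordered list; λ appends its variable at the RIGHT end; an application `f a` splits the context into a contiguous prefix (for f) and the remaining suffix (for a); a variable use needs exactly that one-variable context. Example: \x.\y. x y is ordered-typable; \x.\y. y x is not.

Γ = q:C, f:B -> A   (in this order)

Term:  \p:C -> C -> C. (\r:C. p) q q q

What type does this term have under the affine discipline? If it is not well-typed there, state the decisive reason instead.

not well-typed under affine — uses contraction: q ×3
usage: q ×3; f ×0; p (λ-bound) ×1; r (λ-bound) ×0
uses in reading order: p, q, q, q
typing: well-typed — term : (C -> C -> C) -> C
per-discipline verdicts: ordered ✗, linear ✗, affine ✗, relevant ✗, unrestricted ✓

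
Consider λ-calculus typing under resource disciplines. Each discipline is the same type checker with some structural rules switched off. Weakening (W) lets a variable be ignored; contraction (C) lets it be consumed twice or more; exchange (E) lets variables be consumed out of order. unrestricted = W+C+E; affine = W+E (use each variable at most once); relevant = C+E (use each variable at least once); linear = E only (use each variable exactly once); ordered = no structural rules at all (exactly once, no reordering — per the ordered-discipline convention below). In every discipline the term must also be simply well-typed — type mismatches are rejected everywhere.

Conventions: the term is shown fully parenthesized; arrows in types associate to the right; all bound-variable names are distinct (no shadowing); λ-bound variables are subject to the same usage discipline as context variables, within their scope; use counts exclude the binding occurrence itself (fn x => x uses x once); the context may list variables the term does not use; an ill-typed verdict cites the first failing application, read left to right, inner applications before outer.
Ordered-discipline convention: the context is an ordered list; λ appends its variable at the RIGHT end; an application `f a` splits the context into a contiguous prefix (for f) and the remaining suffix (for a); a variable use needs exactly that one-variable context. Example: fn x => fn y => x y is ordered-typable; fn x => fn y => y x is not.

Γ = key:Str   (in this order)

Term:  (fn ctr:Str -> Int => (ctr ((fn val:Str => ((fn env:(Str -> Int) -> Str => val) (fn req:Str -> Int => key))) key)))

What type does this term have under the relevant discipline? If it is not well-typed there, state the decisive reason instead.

not well-typed under relevant — env, req never used (weakening)
usage: key ×2, ctr (λ-bound) ×1, val (λ-bound) ×1, env (λ-bound) ×0, req (λ-bound) ×0
left-to-right use order: ctr, val, key, key
typing: ✓ — (Str -> Int) -> Int
per-discipline verdicts: ordered ✗, linear ✗, affine ✗, relevant ✗, unrestricted ✓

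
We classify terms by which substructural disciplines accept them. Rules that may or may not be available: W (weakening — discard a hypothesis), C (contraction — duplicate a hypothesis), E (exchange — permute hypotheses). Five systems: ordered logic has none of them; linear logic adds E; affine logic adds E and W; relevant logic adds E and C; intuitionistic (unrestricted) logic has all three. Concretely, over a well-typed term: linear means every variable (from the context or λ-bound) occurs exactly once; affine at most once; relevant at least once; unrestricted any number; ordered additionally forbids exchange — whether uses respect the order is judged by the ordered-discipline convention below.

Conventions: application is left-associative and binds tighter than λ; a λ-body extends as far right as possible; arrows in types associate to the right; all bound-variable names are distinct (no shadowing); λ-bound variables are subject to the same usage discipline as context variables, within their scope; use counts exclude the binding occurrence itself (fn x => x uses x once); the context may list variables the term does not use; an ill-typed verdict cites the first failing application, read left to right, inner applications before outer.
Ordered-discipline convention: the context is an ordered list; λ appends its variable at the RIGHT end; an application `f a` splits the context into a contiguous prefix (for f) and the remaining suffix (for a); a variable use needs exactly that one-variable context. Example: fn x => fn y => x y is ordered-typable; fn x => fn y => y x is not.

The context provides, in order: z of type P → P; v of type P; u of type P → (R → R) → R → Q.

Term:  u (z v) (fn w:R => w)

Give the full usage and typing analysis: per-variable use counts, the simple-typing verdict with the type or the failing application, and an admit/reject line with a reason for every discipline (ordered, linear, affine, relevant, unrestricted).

variable uses: z ×1; v ×1; u ×1; w (bound) ×1
use order (left to right): u, z, v, w
typing: well-typed — term : R → Q
ordered: ✗ — needs exchange: uses follow u, z, v, w
linear: ✓ — exactly-once usage across z, v, u, w
affine: ✓ — no duplicate uses among z, v, u, w
relevant: ✓ — at least one use each (z, v, u, w)
unrestricted: ✓ — well-typed at R → Q; no restrictions here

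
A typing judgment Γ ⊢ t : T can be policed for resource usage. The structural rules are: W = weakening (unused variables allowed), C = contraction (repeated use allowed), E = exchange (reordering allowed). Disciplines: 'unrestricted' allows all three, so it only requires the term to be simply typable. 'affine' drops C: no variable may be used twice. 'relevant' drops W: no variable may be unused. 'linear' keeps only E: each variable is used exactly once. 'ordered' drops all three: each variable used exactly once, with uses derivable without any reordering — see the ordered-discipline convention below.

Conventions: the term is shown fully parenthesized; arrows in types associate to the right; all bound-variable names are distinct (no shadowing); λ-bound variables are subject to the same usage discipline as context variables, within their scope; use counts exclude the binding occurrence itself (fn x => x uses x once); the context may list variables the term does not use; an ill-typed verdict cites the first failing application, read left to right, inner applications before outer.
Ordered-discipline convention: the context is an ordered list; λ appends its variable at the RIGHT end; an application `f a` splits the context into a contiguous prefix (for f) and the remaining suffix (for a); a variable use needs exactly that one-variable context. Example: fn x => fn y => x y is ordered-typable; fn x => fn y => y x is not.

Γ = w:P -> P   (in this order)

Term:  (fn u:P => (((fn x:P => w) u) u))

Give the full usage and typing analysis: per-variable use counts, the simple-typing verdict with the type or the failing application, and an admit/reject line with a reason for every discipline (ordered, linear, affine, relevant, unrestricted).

variable uses: w: 1×, u (λ-bound): 2×, x (λ-bound): 0×
use order (left to right): w, u, u
typing: ✓ — P -> P
ordered ✗ (needs contraction — u ×2; needs weakening: x unused)
linear ✗ (needs contraction — u ×2; needs weakening: x unused)
affine ✗ (needs contraction — u ×2)
relevant ✗ (needs weakening: x unused)
unrestricted ✓ (well-typed at P -> P; no restrictions here)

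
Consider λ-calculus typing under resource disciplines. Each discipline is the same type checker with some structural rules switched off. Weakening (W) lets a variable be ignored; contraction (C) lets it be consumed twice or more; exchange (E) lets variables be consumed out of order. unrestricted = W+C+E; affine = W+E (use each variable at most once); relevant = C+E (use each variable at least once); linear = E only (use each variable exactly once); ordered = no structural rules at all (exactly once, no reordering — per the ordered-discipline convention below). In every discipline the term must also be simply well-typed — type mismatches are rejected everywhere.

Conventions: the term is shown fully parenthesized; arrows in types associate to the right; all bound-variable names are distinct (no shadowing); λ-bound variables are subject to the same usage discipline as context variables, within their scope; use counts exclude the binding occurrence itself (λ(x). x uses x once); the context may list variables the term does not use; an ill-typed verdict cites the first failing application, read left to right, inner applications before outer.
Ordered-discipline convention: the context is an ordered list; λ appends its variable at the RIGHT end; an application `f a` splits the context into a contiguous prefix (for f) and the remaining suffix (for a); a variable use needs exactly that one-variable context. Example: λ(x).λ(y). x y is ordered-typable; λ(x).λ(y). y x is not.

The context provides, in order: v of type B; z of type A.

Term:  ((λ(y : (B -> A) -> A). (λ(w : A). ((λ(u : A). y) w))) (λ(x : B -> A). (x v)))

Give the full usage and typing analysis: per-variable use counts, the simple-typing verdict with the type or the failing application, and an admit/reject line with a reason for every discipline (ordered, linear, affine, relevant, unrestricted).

use counts: v ×1, z ×0, y (λ-bound) ×1, w (λ-bound) ×1, u (λ-bound) ×0, x (λ-bound) ×1
order of uses: y, w, x, v
typing: ✓ — A -> (B -> A) -> A
ordered: ✗ — z, u left unused
linear: ✗ — z, u left unused
affine: ✓ — no duplicate uses among v, z, y, w, u, x
relevant: ✗ — z, u left unused
unrestricted: ✓ — simply typable at A -> (B -> A) -> A; W, C, E all held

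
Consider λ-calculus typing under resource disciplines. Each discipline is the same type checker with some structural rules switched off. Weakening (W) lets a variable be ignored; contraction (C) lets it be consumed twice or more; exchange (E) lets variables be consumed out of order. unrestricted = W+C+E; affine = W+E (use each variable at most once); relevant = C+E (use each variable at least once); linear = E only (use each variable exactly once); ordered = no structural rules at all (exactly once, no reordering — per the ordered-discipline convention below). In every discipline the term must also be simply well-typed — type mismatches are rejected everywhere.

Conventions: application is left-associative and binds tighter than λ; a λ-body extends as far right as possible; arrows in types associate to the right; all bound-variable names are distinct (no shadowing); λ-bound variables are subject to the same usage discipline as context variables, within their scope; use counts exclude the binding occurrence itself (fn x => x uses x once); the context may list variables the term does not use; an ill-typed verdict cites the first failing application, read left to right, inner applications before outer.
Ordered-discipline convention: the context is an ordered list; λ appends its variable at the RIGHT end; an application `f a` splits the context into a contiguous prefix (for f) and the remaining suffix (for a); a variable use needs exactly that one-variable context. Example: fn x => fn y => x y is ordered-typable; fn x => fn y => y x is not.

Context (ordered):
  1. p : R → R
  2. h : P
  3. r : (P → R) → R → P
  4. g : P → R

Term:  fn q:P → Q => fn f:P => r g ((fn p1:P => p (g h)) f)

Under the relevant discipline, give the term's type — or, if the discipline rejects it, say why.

not well-typed under relevant — unused: q, p1 — weakening required
counts: p: 1; h: 1; r: 1; g: 2; q [bound]: 0; f [bound]: 1; p1 [bound]: 0
left-to-right use order: r, g, p, g, h, f
typing: ✓ — (P → Q) → P → P
across the five disciplines: ordered ✗; linear ✗; affine ✗; relevant ✗; unrestricted ✓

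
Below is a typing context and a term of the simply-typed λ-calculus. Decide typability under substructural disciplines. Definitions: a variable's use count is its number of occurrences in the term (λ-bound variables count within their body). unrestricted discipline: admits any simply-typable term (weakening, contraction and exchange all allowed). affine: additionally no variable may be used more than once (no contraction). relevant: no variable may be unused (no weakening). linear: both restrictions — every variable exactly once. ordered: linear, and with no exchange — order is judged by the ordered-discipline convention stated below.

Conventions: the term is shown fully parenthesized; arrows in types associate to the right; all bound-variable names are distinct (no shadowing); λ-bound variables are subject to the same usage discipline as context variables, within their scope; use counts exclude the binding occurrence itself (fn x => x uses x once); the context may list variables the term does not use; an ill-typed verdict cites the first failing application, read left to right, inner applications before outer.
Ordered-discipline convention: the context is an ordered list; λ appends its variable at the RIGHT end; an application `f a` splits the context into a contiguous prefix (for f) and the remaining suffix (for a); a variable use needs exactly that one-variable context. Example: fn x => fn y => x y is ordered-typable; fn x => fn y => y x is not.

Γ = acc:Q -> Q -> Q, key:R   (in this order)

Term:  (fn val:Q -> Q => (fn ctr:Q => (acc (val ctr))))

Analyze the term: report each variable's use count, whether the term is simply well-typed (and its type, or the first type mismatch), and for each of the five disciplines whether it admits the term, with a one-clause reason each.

counts: acc=1, key=0, val (λ-bound)=1, ctr (λ-bound)=1
left-to-right use order: acc, val, ctr
typing: ✓ — (Q -> Q) -> Q -> Q -> Q
ordered: ✗ — key left unused
linear: ✗ — key left unused
affine: ✓ — acc, key, val, ctr: no repeats, contraction unneeded
relevant: ✗ — key left unused
unrestricted: ✓ — type-checks ((Q -> Q) -> Q -> Q -> Q) and nothing is barred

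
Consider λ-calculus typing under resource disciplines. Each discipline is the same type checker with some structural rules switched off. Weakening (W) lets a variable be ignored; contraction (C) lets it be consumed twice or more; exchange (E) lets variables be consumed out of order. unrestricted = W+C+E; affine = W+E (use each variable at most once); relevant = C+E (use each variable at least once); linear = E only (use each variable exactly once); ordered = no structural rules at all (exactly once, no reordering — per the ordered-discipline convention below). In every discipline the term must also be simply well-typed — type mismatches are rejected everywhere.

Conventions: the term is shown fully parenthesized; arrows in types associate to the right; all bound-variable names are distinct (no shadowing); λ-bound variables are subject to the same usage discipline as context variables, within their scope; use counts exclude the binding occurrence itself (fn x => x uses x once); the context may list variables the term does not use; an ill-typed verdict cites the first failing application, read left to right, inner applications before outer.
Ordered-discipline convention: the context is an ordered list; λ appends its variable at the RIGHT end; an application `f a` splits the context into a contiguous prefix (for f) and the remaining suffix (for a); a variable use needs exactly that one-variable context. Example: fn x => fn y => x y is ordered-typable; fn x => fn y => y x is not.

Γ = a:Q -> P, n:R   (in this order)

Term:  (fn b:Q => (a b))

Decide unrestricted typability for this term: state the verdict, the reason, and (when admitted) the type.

yes — simply typable at Q -> P; W, C, E all held; term : Q -> P
variable uses: a: 1; n: 0; b (bound): 1
use order (left to right): a, b
typing: well-typed — term : Q -> P
per-discipline verdicts: ordered ✗ | linear ✗ | affine ✓ | relevant ✗ | unrestricted ✓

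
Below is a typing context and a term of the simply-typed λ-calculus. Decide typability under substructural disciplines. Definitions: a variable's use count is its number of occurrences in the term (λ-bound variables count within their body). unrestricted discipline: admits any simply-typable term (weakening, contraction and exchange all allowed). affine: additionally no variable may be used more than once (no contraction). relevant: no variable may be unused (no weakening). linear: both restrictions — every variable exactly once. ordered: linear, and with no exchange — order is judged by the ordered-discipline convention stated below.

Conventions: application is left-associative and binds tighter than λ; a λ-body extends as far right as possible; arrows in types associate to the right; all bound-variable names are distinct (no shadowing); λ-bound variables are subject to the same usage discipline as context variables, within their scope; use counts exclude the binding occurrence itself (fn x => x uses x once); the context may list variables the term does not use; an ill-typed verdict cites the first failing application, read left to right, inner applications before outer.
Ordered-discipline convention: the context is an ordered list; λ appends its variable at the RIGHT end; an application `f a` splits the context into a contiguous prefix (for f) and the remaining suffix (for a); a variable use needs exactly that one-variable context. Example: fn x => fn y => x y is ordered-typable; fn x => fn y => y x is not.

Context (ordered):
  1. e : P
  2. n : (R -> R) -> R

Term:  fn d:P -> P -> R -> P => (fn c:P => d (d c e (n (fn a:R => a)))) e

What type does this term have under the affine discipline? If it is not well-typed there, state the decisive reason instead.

not well-typed under affine — needs contraction — e ×2, d ×2
counts: e ×2; n ×1; d (bound) ×2; c (bound) ×1; a (bound) ×1
use order (left to right): d, d, c, e, n, a, e
typing: well-typed — term : (P -> P -> R -> P) -> P -> R -> P
across the five disciplines: ordered ✗; linear ✗; affine ✗; relevant ✓; unrestricted ✓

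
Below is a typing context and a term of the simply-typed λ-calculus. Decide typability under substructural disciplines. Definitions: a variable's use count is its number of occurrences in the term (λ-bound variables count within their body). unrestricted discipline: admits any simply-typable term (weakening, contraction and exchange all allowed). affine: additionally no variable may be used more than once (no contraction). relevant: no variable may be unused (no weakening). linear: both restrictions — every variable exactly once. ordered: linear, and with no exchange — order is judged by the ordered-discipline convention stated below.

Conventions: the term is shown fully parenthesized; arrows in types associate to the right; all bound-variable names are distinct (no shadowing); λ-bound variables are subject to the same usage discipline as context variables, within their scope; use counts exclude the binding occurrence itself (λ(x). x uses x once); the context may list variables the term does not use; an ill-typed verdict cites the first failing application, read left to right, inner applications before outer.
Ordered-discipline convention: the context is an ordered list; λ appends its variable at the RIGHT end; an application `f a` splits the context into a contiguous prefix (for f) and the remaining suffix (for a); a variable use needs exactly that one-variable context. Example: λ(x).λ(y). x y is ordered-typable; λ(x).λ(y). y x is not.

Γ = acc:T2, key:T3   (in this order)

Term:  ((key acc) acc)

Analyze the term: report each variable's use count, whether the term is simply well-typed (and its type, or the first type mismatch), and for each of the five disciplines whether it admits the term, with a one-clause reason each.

usage: acc: 2×; key: 1×
uses in reading order: key, acc, acc
typing: ill-typed: applying a non-function (T3)
ordered ✗ (a type mismatch blocks all five)
linear ✗ (the type mismatch rejects it)
affine ✗ (not simply typable)
relevant ✗ (fails simple typing)
unrestricted ✗ (a type mismatch blocks all five)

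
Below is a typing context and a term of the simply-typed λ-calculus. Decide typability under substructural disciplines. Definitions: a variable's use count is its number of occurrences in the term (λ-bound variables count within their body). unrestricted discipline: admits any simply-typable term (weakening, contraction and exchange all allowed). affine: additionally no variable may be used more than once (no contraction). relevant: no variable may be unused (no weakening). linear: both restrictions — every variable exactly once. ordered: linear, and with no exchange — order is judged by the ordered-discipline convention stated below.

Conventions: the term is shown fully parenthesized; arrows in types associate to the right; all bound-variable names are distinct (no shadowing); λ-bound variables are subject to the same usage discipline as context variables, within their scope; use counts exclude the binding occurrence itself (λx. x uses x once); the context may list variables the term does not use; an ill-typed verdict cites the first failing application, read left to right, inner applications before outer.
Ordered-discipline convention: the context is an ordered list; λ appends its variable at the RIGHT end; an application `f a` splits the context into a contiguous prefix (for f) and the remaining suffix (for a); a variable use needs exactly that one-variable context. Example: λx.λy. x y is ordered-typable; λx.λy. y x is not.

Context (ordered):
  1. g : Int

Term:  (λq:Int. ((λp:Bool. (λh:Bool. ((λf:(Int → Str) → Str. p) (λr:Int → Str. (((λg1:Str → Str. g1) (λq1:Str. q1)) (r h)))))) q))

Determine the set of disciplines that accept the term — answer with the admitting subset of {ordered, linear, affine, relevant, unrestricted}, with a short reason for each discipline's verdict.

admitted in: none
variable uses: g: 0; q (bound): 1; p (bound): 1; h (bound): 1; f (bound): 0; r (bound): 1; g1 (bound): 1; q1 (bound): 1
order of uses: p, g1, q1, r, h, q
typing: ill-typed: argument of type Bool where Int is required
ordered: ✗ — the type mismatch rejects it
linear: ✗ — not simply typable
affine: ✗ — fails simple typing
relevant: ✗ — a type mismatch blocks all five
unrestricted: ✗ — the type mismatch rejects it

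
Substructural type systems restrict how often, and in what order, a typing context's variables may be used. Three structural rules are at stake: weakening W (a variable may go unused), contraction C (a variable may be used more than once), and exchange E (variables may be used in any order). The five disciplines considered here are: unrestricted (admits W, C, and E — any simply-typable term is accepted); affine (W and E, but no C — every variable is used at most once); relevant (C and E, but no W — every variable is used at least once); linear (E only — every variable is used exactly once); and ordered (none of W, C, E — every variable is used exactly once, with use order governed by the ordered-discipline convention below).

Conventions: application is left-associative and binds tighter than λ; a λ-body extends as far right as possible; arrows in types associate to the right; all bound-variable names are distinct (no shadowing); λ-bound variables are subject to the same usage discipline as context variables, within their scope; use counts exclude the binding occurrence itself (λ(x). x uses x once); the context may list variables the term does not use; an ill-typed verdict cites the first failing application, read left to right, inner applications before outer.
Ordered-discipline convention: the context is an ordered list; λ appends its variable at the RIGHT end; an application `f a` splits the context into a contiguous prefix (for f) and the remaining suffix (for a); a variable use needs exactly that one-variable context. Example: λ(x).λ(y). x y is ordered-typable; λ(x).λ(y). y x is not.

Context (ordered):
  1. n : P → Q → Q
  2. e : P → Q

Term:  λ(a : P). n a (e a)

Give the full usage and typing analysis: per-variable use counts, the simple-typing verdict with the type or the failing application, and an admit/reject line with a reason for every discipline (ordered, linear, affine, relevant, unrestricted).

use counts: n=1, e=1, a (bound)=2
left-to-right use order: n, a, e, a
typing: well-typed — term : P → Q
ordered: ✗ — needs contraction — a ×2
linear: ✗ — needs contraction — a ×2
affine: ✗ — needs contraction — a ×2
relevant: ✓ — none of n, e, a goes unused
unrestricted: ✓ — typability at P → Q is all that's needed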